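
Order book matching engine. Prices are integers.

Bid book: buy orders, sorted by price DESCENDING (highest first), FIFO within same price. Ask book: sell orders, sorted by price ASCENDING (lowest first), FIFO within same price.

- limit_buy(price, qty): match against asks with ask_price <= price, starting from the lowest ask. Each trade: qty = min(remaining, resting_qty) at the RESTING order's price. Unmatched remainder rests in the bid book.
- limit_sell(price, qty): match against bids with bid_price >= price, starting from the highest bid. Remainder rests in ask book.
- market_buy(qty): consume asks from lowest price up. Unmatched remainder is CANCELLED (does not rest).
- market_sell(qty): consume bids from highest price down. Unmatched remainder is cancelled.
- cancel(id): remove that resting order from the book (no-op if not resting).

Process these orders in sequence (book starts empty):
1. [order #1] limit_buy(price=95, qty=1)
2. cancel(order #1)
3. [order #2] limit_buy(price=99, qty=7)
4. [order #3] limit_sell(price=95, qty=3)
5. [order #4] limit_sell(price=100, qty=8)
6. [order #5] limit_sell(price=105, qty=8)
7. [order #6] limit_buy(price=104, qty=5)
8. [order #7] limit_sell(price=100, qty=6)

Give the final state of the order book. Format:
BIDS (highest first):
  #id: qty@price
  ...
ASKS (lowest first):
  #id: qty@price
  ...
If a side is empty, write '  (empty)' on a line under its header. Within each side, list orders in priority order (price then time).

Answer: BIDS (highest first):
  #2: 4@99
ASKS (lowest first):
  #4: 3@100
  #7: 6@100
  #5: 8@105

Derivation:
After op 1 [order #1] limit_buy(price=95, qty=1): fills=none; bids=[#1:1@95] asks=[-]
After op 2 cancel(order #1): fills=none; bids=[-] asks=[-]
After op 3 [order #2] limit_buy(price=99, qty=7): fills=none; bids=[#2:7@99] asks=[-]
After op 4 [order #3] limit_sell(price=95, qty=3): fills=#2x#3:3@99; bids=[#2:4@99] asks=[-]
After op 5 [order #4] limit_sell(price=100, qty=8): fills=none; bids=[#2:4@99] asks=[#4:8@100]
After op 6 [order #5] limit_sell(price=105, qty=8): fills=none; bids=[#2:4@99] asks=[#4:8@100 #5:8@105]
After op 7 [order #6] limit_buy(price=104, qty=5): fills=#6x#4:5@100; bids=[#2:4@99] asks=[#4:3@100 #5:8@105]
After op 8 [order #7] limit_sell(price=100, qty=6): fills=none; bids=[#2:4@99] asks=[#4:3@100 #7:6@100 #5:8@105]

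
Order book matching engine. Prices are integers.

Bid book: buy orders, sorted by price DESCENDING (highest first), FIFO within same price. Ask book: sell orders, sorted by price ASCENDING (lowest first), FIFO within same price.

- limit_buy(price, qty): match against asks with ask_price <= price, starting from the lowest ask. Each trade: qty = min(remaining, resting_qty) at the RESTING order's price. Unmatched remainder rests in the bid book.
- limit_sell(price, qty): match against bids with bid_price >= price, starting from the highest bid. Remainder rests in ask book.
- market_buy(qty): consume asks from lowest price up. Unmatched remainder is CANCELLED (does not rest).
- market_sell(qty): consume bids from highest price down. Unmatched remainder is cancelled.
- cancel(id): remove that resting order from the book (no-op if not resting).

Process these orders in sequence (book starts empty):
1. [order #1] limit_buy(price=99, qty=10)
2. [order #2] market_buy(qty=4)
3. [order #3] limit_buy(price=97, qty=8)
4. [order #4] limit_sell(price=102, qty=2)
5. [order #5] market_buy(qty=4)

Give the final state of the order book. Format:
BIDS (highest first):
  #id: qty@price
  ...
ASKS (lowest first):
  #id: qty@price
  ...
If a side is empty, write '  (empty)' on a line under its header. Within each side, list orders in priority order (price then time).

After op 1 [order #1] limit_buy(price=99, qty=10): fills=none; bids=[#1:10@99] asks=[-]
After op 2 [order #2] market_buy(qty=4): fills=none; bids=[#1:10@99] asks=[-]
After op 3 [order #3] limit_buy(price=97, qty=8): fills=none; bids=[#1:10@99 #3:8@97] asks=[-]
After op 4 [order #4] limit_sell(price=102, qty=2): fills=none; bids=[#1:10@99 #3:8@97] asks=[#4:2@102]
After op 5 [order #5] market_buy(qty=4): fills=#5x#4:2@102; bids=[#1:10@99 #3:8@97] asks=[-]

Answer: BIDS (highest first):
  #1: 10@99
  #3: 8@97
ASKS (lowest first):
  (empty)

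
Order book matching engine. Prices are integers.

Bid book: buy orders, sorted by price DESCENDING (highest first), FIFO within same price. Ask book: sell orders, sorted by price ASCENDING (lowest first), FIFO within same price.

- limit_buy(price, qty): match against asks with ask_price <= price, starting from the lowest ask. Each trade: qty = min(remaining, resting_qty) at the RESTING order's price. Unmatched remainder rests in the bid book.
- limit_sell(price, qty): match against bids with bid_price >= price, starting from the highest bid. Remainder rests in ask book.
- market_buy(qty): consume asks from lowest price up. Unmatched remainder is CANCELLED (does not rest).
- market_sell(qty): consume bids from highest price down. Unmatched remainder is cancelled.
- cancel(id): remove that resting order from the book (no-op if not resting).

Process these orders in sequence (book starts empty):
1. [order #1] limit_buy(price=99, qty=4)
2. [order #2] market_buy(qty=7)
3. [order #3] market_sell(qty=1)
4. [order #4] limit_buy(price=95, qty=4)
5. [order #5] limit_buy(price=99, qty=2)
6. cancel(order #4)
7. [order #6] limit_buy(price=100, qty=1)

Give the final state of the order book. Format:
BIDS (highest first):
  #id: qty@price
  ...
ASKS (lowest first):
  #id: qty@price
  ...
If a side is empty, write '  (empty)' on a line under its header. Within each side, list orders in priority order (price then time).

After op 1 [order #1] limit_buy(price=99, qty=4): fills=none; bids=[#1:4@99] asks=[-]
After op 2 [order #2] market_buy(qty=7): fills=none; bids=[#1:4@99] asks=[-]
After op 3 [order #3] market_sell(qty=1): fills=#1x#3:1@99; bids=[#1:3@99] asks=[-]
After op 4 [order #4] limit_buy(price=95, qty=4): fills=none; bids=[#1:3@99 #4:4@95] asks=[-]
After op 5 [order #5] limit_buy(price=99, qty=2): fills=none; bids=[#1:3@99 #5:2@99 #4:4@95] asks=[-]
After op 6 cancel(order #4): fills=none; bids=[#1:3@99 #5:2@99] asks=[-]
After op 7 [order #6] limit_buy(price=100, qty=1): fills=none; bids=[#6:1@100 #1:3@99 #5:2@99] asks=[-]

Answer: BIDS (highest first):
  #6: 1@100
  #1: 3@99
  #5: 2@99
ASKS (lowest first):
  (empty)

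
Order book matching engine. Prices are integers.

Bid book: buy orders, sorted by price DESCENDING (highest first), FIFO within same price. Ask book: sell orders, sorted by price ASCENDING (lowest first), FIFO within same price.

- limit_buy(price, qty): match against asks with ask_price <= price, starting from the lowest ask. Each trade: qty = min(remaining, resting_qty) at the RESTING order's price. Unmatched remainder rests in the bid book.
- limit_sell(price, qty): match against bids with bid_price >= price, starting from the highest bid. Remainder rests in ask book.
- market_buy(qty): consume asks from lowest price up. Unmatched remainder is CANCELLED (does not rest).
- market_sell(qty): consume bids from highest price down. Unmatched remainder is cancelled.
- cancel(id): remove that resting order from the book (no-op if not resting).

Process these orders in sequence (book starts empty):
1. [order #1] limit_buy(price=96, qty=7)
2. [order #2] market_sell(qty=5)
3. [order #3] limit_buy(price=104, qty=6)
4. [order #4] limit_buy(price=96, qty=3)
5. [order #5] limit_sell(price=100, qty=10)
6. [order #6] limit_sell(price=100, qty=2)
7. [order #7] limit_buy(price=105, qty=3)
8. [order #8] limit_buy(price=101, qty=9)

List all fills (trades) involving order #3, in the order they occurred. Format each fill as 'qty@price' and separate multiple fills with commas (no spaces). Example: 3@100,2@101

After op 1 [order #1] limit_buy(price=96, qty=7): fills=none; bids=[#1:7@96] asks=[-]
After op 2 [order #2] market_sell(qty=5): fills=#1x#2:5@96; bids=[#1:2@96] asks=[-]
After op 3 [order #3] limit_buy(price=104, qty=6): fills=none; bids=[#3:6@104 #1:2@96] asks=[-]
After op 4 [order #4] limit_buy(price=96, qty=3): fills=none; bids=[#3:6@104 #1:2@96 #4:3@96] asks=[-]
After op 5 [order #5] limit_sell(price=100, qty=10): fills=#3x#5:6@104; bids=[#1:2@96 #4:3@96] asks=[#5:4@100]
After op 6 [order #6] limit_sell(price=100, qty=2): fills=none; bids=[#1:2@96 #4:3@96] asks=[#5:4@100 #6:2@100]
After op 7 [order #7] limit_buy(price=105, qty=3): fills=#7x#5:3@100; bids=[#1:2@96 #4:3@96] asks=[#5:1@100 #6:2@100]
After op 8 [order #8] limit_buy(price=101, qty=9): fills=#8x#5:1@100 #8x#6:2@100; bids=[#8:6@101 #1:2@96 #4:3@96] asks=[-]

Answer: 6@104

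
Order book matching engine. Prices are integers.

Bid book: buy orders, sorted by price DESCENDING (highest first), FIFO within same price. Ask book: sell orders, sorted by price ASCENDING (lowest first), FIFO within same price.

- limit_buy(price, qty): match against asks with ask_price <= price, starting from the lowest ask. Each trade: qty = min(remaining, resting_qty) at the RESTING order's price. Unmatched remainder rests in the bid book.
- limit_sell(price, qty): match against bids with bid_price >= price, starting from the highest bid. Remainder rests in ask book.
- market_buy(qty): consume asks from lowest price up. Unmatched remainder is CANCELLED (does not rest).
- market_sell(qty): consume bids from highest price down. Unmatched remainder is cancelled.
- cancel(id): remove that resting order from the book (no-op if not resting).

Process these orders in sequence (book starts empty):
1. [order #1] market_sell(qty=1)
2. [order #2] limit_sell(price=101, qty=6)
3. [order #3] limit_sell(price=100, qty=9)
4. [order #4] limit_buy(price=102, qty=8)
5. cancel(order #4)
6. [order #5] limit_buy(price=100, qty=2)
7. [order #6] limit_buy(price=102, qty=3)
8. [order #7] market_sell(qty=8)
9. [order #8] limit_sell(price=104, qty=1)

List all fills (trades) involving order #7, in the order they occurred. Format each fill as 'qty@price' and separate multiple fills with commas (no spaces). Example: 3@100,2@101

After op 1 [order #1] market_sell(qty=1): fills=none; bids=[-] asks=[-]
After op 2 [order #2] limit_sell(price=101, qty=6): fills=none; bids=[-] asks=[#2:6@101]
After op 3 [order #3] limit_sell(price=100, qty=9): fills=none; bids=[-] asks=[#3:9@100 #2:6@101]
After op 4 [order #4] limit_buy(price=102, qty=8): fills=#4x#3:8@100; bids=[-] asks=[#3:1@100 #2:6@101]
After op 5 cancel(order #4): fills=none; bids=[-] asks=[#3:1@100 #2:6@101]
After op 6 [order #5] limit_buy(price=100, qty=2): fills=#5x#3:1@100; bids=[#5:1@100] asks=[#2:6@101]
After op 7 [order #6] limit_buy(price=102, qty=3): fills=#6x#2:3@101; bids=[#5:1@100] asks=[#2:3@101]
After op 8 [order #7] market_sell(qty=8): fills=#5x#7:1@100; bids=[-] asks=[#2:3@101]
After op 9 [order #8] limit_sell(price=104, qty=1): fills=none; bids=[-] asks=[#2:3@101 #8:1@104]

Answer: 1@100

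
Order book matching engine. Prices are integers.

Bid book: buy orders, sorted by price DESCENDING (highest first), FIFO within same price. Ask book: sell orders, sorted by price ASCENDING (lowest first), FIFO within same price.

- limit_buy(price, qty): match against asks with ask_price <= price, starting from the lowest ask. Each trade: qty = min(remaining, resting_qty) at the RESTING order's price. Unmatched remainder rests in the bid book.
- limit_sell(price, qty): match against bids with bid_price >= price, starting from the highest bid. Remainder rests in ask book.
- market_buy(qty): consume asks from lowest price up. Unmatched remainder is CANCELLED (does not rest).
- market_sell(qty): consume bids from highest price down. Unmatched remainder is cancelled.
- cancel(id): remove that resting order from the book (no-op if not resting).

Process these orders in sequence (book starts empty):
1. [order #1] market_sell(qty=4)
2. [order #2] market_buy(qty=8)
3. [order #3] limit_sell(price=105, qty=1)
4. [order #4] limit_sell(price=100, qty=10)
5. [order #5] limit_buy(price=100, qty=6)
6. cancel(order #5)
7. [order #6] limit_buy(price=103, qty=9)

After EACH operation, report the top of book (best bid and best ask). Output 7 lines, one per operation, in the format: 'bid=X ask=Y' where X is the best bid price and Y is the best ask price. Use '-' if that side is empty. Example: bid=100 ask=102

After op 1 [order #1] market_sell(qty=4): fills=none; bids=[-] asks=[-]
After op 2 [order #2] market_buy(qty=8): fills=none; bids=[-] asks=[-]
After op 3 [order #3] limit_sell(price=105, qty=1): fills=none; bids=[-] asks=[#3:1@105]
After op 4 [order #4] limit_sell(price=100, qty=10): fills=none; bids=[-] asks=[#4:10@100 #3:1@105]
After op 5 [order #5] limit_buy(price=100, qty=6): fills=#5x#4:6@100; bids=[-] asks=[#4:4@100 #3:1@105]
After op 6 cancel(order #5): fills=none; bids=[-] asks=[#4:4@100 #3:1@105]
After op 7 [order #6] limit_buy(price=103, qty=9): fills=#6x#4:4@100; bids=[#6:5@103] asks=[#3:1@105]

Answer: bid=- ask=-
bid=- ask=-
bid=- ask=105
bid=- ask=100
bid=- ask=100
bid=- ask=100
bid=103 ask=105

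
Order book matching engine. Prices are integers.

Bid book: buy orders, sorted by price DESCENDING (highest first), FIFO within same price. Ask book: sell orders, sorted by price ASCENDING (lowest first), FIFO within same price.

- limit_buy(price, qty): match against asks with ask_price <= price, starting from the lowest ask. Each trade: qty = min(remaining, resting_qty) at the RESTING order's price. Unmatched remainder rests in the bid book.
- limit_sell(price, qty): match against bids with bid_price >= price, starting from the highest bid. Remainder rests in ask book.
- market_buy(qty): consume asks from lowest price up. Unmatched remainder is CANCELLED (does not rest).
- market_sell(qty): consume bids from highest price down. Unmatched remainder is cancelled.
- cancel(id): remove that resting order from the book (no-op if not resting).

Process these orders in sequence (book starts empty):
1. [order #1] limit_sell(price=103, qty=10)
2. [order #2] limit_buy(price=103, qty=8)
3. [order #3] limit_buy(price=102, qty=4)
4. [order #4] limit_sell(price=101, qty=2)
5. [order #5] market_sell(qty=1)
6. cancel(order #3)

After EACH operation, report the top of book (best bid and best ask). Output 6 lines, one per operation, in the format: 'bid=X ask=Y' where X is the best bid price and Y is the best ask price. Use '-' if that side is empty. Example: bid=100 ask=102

Answer: bid=- ask=103
bid=- ask=103
bid=102 ask=103
bid=102 ask=103
bid=102 ask=103
bid=- ask=103

Derivation:
After op 1 [order #1] limit_sell(price=103, qty=10): fills=none; bids=[-] asks=[#1:10@103]
After op 2 [order #2] limit_buy(price=103, qty=8): fills=#2x#1:8@103; bids=[-] asks=[#1:2@103]
After op 3 [order #3] limit_buy(price=102, qty=4): fills=none; bids=[#3:4@102] asks=[#1:2@103]
After op 4 [order #4] limit_sell(price=101, qty=2): fills=#3x#4:2@102; bids=[#3:2@102] asks=[#1:2@103]
After op 5 [order #5] market_sell(qty=1): fills=#3x#5:1@102; bids=[#3:1@102] asks=[#1:2@103]
After op 6 cancel(order #3): fills=none; bids=[-] asks=[#1:2@103]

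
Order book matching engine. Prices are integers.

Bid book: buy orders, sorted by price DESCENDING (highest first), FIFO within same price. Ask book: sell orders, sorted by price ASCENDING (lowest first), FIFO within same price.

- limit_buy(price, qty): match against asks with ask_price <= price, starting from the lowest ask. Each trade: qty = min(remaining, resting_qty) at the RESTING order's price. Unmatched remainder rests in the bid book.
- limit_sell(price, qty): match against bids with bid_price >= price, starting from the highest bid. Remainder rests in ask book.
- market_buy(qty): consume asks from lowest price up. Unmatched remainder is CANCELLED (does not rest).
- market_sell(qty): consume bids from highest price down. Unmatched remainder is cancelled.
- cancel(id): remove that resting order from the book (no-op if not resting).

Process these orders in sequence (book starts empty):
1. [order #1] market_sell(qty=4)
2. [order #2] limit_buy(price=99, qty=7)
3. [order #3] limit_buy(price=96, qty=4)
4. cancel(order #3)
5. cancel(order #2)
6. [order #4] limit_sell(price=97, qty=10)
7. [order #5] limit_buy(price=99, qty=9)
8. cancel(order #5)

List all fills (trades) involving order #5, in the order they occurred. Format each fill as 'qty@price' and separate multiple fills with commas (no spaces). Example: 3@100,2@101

After op 1 [order #1] market_sell(qty=4): fills=none; bids=[-] asks=[-]
After op 2 [order #2] limit_buy(price=99, qty=7): fills=none; bids=[#2:7@99] asks=[-]
After op 3 [order #3] limit_buy(price=96, qty=4): fills=none; bids=[#2:7@99 #3:4@96] asks=[-]
After op 4 cancel(order #3): fills=none; bids=[#2:7@99] asks=[-]
After op 5 cancel(order #2): fills=none; bids=[-] asks=[-]
After op 6 [order #4] limit_sell(price=97, qty=10): fills=none; bids=[-] asks=[#4:10@97]
After op 7 [order #5] limit_buy(price=99, qty=9): fills=#5x#4:9@97; bids=[-] asks=[#4:1@97]
After op 8 cancel(order #5): fills=none; bids=[-] asks=[#4:1@97]

Answer: 9@97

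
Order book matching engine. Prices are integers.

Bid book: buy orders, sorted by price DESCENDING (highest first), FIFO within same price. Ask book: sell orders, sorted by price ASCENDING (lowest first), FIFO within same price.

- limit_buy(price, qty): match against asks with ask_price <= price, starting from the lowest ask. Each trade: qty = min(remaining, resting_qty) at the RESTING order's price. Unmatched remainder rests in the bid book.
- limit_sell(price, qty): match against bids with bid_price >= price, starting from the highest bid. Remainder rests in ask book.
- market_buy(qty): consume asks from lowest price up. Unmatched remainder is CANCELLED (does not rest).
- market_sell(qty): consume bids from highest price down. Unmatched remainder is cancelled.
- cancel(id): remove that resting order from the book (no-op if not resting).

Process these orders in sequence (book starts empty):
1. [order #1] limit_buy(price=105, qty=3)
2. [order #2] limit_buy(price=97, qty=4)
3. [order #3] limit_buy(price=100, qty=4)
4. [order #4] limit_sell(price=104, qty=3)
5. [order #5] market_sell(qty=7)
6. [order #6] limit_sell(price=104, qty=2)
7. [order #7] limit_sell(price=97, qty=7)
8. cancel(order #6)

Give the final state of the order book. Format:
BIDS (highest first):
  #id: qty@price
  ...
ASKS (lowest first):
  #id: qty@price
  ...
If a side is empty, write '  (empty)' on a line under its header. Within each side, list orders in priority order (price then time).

Answer: BIDS (highest first):
  (empty)
ASKS (lowest first):
  #7: 6@97

Derivation:
After op 1 [order #1] limit_buy(price=105, qty=3): fills=none; bids=[#1:3@105] asks=[-]
After op 2 [order #2] limit_buy(price=97, qty=4): fills=none; bids=[#1:3@105 #2:4@97] asks=[-]
After op 3 [order #3] limit_buy(price=100, qty=4): fills=none; bids=[#1:3@105 #3:4@100 #2:4@97] asks=[-]
After op 4 [order #4] limit_sell(price=104, qty=3): fills=#1x#4:3@105; bids=[#3:4@100 #2:4@97] asks=[-]
After op 5 [order #5] market_sell(qty=7): fills=#3x#5:4@100 #2x#5:3@97; bids=[#2:1@97] asks=[-]
After op 6 [order #6] limit_sell(price=104, qty=2): fills=none; bids=[#2:1@97] asks=[#6:2@104]
After op 7 [order #7] limit_sell(price=97, qty=7): fills=#2x#7:1@97; bids=[-] asks=[#7:6@97 #6:2@104]
After op 8 cancel(order #6): fills=none; bids=[-] asks=[#7:6@97]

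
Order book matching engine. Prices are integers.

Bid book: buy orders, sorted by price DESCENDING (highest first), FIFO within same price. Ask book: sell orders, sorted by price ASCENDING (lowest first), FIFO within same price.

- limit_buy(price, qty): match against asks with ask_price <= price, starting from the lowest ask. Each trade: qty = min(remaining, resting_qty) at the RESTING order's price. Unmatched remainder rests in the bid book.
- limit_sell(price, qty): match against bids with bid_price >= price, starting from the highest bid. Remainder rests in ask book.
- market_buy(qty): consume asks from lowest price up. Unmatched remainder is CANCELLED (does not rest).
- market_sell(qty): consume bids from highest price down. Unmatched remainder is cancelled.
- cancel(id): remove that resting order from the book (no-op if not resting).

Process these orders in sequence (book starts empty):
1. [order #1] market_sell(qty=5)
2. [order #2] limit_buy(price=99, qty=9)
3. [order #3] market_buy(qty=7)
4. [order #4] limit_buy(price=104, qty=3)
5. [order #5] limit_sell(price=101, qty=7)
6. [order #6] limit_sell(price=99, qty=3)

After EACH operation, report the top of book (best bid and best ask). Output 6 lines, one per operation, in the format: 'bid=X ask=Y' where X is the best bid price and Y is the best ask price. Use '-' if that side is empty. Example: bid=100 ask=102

Answer: bid=- ask=-
bid=99 ask=-
bid=99 ask=-
bid=104 ask=-
bid=99 ask=101
bid=99 ask=101

Derivation:
After op 1 [order #1] market_sell(qty=5): fills=none; bids=[-] asks=[-]
After op 2 [order #2] limit_buy(price=99, qty=9): fills=none; bids=[#2:9@99] asks=[-]
After op 3 [order #3] market_buy(qty=7): fills=none; bids=[#2:9@99] asks=[-]
After op 4 [order #4] limit_buy(price=104, qty=3): fills=none; bids=[#4:3@104 #2:9@99] asks=[-]
After op 5 [order #5] limit_sell(price=101, qty=7): fills=#4x#5:3@104; bids=[#2:9@99] asks=[#5:4@101]
After op 6 [order #6] limit_sell(price=99, qty=3): fills=#2x#6:3@99; bids=[#2:6@99] asks=[#5:4@101]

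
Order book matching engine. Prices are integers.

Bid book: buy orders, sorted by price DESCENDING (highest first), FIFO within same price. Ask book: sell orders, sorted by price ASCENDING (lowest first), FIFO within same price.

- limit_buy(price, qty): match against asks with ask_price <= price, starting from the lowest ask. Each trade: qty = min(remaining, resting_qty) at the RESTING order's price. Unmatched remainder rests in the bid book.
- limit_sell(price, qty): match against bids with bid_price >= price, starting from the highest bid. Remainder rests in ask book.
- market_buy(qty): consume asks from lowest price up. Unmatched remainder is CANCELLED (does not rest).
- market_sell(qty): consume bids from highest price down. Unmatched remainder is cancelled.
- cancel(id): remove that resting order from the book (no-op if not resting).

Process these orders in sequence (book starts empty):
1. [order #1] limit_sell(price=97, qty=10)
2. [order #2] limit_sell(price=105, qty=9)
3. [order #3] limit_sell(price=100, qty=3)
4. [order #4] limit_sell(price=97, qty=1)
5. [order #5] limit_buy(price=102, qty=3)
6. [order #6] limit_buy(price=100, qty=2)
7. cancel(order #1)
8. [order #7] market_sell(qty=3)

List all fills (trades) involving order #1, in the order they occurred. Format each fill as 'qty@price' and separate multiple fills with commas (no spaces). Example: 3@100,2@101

After op 1 [order #1] limit_sell(price=97, qty=10): fills=none; bids=[-] asks=[#1:10@97]
After op 2 [order #2] limit_sell(price=105, qty=9): fills=none; bids=[-] asks=[#1:10@97 #2:9@105]
After op 3 [order #3] limit_sell(price=100, qty=3): fills=none; bids=[-] asks=[#1:10@97 #3:3@100 #2:9@105]
After op 4 [order #4] limit_sell(price=97, qty=1): fills=none; bids=[-] asks=[#1:10@97 #4:1@97 #3:3@100 #2:9@105]
After op 5 [order #5] limit_buy(price=102, qty=3): fills=#5x#1:3@97; bids=[-] asks=[#1:7@97 #4:1@97 #3:3@100 #2:9@105]
After op 6 [order #6] limit_buy(price=100, qty=2): fills=#6x#1:2@97; bids=[-] asks=[#1:5@97 #4:1@97 #3:3@100 #2:9@105]
After op 7 cancel(order #1): fills=none; bids=[-] asks=[#4:1@97 #3:3@100 #2:9@105]
After op 8 [order #7] market_sell(qty=3): fills=none; bids=[-] asks=[#4:1@97 #3:3@100 #2:9@105]

Answer: 3@97,2@97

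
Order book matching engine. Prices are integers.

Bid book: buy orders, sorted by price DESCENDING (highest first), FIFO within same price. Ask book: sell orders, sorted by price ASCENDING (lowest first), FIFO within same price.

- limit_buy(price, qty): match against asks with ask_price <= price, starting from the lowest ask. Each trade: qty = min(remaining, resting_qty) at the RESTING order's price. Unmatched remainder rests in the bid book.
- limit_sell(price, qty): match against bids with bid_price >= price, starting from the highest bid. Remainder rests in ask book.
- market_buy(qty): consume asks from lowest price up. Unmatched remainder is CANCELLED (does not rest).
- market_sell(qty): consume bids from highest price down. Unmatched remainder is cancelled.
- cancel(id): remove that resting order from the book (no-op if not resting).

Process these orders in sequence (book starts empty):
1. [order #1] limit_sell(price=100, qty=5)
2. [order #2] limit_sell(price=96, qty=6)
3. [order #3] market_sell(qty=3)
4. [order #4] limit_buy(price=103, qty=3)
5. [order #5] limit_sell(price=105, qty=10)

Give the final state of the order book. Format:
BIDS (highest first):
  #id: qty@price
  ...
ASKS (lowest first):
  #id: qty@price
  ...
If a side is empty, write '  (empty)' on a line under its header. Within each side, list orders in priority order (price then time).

Answer: BIDS (highest first):
  (empty)
ASKS (lowest first):
  #2: 3@96
  #1: 5@100
  #5: 10@105

Derivation:
After op 1 [order #1] limit_sell(price=100, qty=5): fills=none; bids=[-] asks=[#1:5@100]
After op 2 [order #2] limit_sell(price=96, qty=6): fills=none; bids=[-] asks=[#2:6@96 #1:5@100]
After op 3 [order #3] market_sell(qty=3): fills=none; bids=[-] asks=[#2:6@96 #1:5@100]
After op 4 [order #4] limit_buy(price=103, qty=3): fills=#4x#2:3@96; bids=[-] asks=[#2:3@96 #1:5@100]
After op 5 [order #5] limit_sell(price=105, qty=10): fills=none; bids=[-] asks=[#2:3@96 #1:5@100 #5:10@105]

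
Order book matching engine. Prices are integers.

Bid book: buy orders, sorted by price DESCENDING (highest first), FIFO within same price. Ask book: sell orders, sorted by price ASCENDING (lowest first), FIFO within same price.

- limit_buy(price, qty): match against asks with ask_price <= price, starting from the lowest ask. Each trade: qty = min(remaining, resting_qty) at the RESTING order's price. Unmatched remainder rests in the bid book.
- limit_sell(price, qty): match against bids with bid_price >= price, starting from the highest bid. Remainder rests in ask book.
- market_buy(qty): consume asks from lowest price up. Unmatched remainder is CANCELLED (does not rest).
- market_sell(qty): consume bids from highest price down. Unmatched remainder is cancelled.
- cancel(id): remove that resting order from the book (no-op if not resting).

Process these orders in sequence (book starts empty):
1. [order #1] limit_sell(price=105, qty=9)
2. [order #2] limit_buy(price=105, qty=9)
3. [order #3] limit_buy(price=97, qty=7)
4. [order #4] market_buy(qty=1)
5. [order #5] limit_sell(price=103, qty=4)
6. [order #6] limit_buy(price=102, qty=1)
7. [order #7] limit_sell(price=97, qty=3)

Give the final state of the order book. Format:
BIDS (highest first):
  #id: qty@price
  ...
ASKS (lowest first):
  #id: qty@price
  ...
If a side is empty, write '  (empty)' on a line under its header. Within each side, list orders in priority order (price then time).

After op 1 [order #1] limit_sell(price=105, qty=9): fills=none; bids=[-] asks=[#1:9@105]
After op 2 [order #2] limit_buy(price=105, qty=9): fills=#2x#1:9@105; bids=[-] asks=[-]
After op 3 [order #3] limit_buy(price=97, qty=7): fills=none; bids=[#3:7@97] asks=[-]
After op 4 [order #4] market_buy(qty=1): fills=none; bids=[#3:7@97] asks=[-]
After op 5 [order #5] limit_sell(price=103, qty=4): fills=none; bids=[#3:7@97] asks=[#5:4@103]
After op 6 [order #6] limit_buy(price=102, qty=1): fills=none; bids=[#6:1@102 #3:7@97] asks=[#5:4@103]
After op 7 [order #7] limit_sell(price=97, qty=3): fills=#6x#7:1@102 #3x#7:2@97; bids=[#3:5@97] asks=[#5:4@103]

Answer: BIDS (highest first):
  #3: 5@97
ASKS (lowest first):
  #5: 4@103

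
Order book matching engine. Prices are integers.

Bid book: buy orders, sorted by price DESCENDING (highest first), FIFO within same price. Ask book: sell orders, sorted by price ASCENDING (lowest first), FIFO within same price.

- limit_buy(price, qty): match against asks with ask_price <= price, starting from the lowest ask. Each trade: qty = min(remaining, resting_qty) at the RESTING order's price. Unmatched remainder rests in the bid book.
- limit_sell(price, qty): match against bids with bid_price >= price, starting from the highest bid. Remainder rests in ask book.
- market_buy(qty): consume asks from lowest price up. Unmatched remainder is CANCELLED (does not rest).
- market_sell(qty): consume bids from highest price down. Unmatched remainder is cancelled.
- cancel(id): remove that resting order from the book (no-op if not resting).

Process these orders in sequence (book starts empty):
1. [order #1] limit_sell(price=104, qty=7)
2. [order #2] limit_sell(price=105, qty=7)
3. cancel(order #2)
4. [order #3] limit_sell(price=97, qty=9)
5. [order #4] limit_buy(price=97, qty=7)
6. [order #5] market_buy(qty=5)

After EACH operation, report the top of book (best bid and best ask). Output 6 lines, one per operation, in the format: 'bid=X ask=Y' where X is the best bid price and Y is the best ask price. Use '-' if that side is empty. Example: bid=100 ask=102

After op 1 [order #1] limit_sell(price=104, qty=7): fills=none; bids=[-] asks=[#1:7@104]
After op 2 [order #2] limit_sell(price=105, qty=7): fills=none; bids=[-] asks=[#1:7@104 #2:7@105]
After op 3 cancel(order #2): fills=none; bids=[-] asks=[#1:7@104]
After op 4 [order #3] limit_sell(price=97, qty=9): fills=none; bids=[-] asks=[#3:9@97 #1:7@104]
After op 5 [order #4] limit_buy(price=97, qty=7): fills=#4x#3:7@97; bids=[-] asks=[#3:2@97 #1:7@104]
After op 6 [order #5] market_buy(qty=5): fills=#5x#3:2@97 #5x#1:3@104; bids=[-] asks=[#1:4@104]

Answer: bid=- ask=104
bid=- ask=104
bid=- ask=104
bid=- ask=97
bid=- ask=97
bid=- ask=104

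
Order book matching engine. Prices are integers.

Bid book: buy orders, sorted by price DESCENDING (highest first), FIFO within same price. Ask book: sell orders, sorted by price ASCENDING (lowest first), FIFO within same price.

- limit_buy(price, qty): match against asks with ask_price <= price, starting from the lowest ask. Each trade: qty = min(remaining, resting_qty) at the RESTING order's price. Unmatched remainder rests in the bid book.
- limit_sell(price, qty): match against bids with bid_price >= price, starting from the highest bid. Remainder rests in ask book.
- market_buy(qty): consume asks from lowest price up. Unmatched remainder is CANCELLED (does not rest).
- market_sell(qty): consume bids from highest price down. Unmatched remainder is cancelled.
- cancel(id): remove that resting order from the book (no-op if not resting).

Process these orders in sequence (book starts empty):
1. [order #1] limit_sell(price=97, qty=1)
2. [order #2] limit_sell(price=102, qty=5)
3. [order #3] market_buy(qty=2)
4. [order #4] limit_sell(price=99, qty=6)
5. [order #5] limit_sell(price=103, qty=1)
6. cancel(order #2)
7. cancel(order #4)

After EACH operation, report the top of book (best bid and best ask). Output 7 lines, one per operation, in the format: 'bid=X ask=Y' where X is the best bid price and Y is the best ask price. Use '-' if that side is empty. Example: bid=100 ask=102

Answer: bid=- ask=97
bid=- ask=97
bid=- ask=102
bid=- ask=99
bid=- ask=99
bid=- ask=99
bid=- ask=103

Derivation:
After op 1 [order #1] limit_sell(price=97, qty=1): fills=none; bids=[-] asks=[#1:1@97]
After op 2 [order #2] limit_sell(price=102, qty=5): fills=none; bids=[-] asks=[#1:1@97 #2:5@102]
After op 3 [order #3] market_buy(qty=2): fills=#3x#1:1@97 #3x#2:1@102; bids=[-] asks=[#2:4@102]
After op 4 [order #4] limit_sell(price=99, qty=6): fills=none; bids=[-] asks=[#4:6@99 #2:4@102]
After op 5 [order #5] limit_sell(price=103, qty=1): fills=none; bids=[-] asks=[#4:6@99 #2:4@102 #5:1@103]
After op 6 cancel(order #2): fills=none; bids=[-] asks=[#4:6@99 #5:1@103]
After op 7 cancel(order #4): fills=none; bids=[-] asks=[#5:1@103]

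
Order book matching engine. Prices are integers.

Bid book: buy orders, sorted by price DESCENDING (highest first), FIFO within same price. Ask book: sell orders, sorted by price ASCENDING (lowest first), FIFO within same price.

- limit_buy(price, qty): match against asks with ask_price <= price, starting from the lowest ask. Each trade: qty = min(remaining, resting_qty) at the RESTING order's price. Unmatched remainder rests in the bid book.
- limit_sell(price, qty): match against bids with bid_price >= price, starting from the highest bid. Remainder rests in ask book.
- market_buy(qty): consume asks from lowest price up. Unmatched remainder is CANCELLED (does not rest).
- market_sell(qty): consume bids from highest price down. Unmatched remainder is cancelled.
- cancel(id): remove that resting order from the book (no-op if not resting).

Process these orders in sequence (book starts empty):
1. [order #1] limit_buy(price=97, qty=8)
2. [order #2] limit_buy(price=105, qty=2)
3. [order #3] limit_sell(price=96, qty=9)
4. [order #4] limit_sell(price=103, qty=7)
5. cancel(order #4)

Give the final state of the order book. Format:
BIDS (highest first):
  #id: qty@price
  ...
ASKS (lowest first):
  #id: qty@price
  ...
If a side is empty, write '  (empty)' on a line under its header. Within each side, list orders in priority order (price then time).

After op 1 [order #1] limit_buy(price=97, qty=8): fills=none; bids=[#1:8@97] asks=[-]
After op 2 [order #2] limit_buy(price=105, qty=2): fills=none; bids=[#2:2@105 #1:8@97] asks=[-]
After op 3 [order #3] limit_sell(price=96, qty=9): fills=#2x#3:2@105 #1x#3:7@97; bids=[#1:1@97] asks=[-]
After op 4 [order #4] limit_sell(price=103, qty=7): fills=none; bids=[#1:1@97] asks=[#4:7@103]
After op 5 cancel(order #4): fills=none; bids=[#1:1@97] asks=[-]

Answer: BIDS (highest first):
  #1: 1@97
ASKS (lowest first):
  (empty)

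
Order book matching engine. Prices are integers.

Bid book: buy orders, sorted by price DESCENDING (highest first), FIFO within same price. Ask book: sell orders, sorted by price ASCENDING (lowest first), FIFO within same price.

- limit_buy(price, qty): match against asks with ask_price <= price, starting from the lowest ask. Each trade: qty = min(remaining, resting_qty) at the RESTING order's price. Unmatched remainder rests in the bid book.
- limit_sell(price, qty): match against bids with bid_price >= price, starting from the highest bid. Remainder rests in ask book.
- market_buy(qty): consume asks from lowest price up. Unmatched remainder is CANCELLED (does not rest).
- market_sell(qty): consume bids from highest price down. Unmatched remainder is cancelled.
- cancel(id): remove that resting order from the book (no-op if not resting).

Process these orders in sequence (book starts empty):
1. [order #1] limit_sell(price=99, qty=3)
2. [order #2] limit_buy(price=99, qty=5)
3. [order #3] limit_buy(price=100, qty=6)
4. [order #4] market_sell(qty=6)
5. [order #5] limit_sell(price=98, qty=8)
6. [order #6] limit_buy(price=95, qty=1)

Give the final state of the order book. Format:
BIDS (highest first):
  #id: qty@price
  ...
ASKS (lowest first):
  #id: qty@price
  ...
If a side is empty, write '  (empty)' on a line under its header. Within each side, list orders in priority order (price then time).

After op 1 [order #1] limit_sell(price=99, qty=3): fills=none; bids=[-] asks=[#1:3@99]
After op 2 [order #2] limit_buy(price=99, qty=5): fills=#2x#1:3@99; bids=[#2:2@99] asks=[-]
After op 3 [order #3] limit_buy(price=100, qty=6): fills=none; bids=[#3:6@100 #2:2@99] asks=[-]
After op 4 [order #4] market_sell(qty=6): fills=#3x#4:6@100; bids=[#2:2@99] asks=[-]
After op 5 [order #5] limit_sell(price=98, qty=8): fills=#2x#5:2@99; bids=[-] asks=[#5:6@98]
After op 6 [order #6] limit_buy(price=95, qty=1): fills=none; bids=[#6:1@95] asks=[#5:6@98]

Answer: BIDS (highest first):
  #6: 1@95
ASKS (lowest first):
  #5: 6@98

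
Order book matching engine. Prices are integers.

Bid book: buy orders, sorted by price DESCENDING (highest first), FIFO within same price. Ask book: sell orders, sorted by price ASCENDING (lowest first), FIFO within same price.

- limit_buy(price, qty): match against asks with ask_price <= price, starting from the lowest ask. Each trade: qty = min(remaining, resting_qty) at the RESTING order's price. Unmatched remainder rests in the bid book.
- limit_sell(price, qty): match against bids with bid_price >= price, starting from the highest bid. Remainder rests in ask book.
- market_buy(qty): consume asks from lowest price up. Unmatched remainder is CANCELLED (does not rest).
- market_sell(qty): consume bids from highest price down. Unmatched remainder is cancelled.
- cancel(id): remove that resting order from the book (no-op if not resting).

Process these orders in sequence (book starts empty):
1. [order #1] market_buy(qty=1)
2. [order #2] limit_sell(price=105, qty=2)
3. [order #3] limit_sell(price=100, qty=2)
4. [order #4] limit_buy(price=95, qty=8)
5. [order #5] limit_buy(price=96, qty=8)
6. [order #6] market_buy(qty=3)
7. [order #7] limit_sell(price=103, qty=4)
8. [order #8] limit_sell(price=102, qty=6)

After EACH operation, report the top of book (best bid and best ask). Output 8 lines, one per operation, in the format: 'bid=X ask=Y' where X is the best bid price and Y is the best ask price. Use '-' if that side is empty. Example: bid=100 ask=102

Answer: bid=- ask=-
bid=- ask=105
bid=- ask=100
bid=95 ask=100
bid=96 ask=100
bid=96 ask=105
bid=96 ask=103
bid=96 ask=102

Derivation:
After op 1 [order #1] market_buy(qty=1): fills=none; bids=[-] asks=[-]
After op 2 [order #2] limit_sell(price=105, qty=2): fills=none; bids=[-] asks=[#2:2@105]
After op 3 [order #3] limit_sell(price=100, qty=2): fills=none; bids=[-] asks=[#3:2@100 #2:2@105]
After op 4 [order #4] limit_buy(price=95, qty=8): fills=none; bids=[#4:8@95] asks=[#3:2@100 #2:2@105]
After op 5 [order #5] limit_buy(price=96, qty=8): fills=none; bids=[#5:8@96 #4:8@95] asks=[#3:2@100 #2:2@105]
After op 6 [order #6] market_buy(qty=3): fills=#6x#3:2@100 #6x#2:1@105; bids=[#5:8@96 #4:8@95] asks=[#2:1@105]
After op 7 [order #7] limit_sell(price=103, qty=4): fills=none; bids=[#5:8@96 #4:8@95] asks=[#7:4@103 #2:1@105]
After op 8 [order #8] limit_sell(price=102, qty=6): fills=none; bids=[#5:8@96 #4:8@95] asks=[#8:6@102 #7:4@103 #2:1@105]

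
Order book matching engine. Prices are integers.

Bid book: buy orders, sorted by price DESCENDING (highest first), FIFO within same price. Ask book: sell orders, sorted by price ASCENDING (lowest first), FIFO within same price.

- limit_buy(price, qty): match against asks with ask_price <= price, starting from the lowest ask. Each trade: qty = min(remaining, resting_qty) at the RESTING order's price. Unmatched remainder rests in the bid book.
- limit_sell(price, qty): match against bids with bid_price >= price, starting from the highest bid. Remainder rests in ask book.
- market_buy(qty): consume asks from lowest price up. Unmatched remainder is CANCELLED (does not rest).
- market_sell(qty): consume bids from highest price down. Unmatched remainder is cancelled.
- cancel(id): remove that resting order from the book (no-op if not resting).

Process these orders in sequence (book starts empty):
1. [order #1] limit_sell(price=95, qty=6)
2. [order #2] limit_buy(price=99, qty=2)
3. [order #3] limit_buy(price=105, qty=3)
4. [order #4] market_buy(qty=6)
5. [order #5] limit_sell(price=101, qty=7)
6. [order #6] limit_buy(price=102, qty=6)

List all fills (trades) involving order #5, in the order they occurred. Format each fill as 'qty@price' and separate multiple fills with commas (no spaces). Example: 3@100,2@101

Answer: 6@101

Derivation:
After op 1 [order #1] limit_sell(price=95, qty=6): fills=none; bids=[-] asks=[#1:6@95]
After op 2 [order #2] limit_buy(price=99, qty=2): fills=#2x#1:2@95; bids=[-] asks=[#1:4@95]
After op 3 [order #3] limit_buy(price=105, qty=3): fills=#3x#1:3@95; bids=[-] asks=[#1:1@95]
After op 4 [order #4] market_buy(qty=6): fills=#4x#1:1@95; bids=[-] asks=[-]
After op 5 [order #5] limit_sell(price=101, qty=7): fills=none; bids=[-] asks=[#5:7@101]
After op 6 [order #6] limit_buy(price=102, qty=6): fills=#6x#5:6@101; bids=[-] asks=[#5:1@101]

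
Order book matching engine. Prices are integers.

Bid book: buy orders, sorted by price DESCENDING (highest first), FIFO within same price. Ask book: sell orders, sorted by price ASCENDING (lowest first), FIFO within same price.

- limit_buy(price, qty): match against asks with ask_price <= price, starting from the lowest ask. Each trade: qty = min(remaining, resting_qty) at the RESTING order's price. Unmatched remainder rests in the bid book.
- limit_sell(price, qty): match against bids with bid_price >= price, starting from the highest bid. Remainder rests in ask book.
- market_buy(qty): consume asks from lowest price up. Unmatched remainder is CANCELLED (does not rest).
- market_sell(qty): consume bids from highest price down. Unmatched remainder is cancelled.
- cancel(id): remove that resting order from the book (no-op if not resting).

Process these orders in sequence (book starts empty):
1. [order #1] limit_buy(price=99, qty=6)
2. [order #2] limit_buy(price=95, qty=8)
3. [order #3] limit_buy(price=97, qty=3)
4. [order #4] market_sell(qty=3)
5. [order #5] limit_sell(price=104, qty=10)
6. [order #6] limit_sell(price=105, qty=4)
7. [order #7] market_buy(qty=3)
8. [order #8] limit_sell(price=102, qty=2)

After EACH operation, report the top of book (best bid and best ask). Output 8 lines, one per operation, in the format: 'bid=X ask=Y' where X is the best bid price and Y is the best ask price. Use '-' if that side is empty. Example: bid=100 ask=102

After op 1 [order #1] limit_buy(price=99, qty=6): fills=none; bids=[#1:6@99] asks=[-]
After op 2 [order #2] limit_buy(price=95, qty=8): fills=none; bids=[#1:6@99 #2:8@95] asks=[-]
After op 3 [order #3] limit_buy(price=97, qty=3): fills=none; bids=[#1:6@99 #3:3@97 #2:8@95] asks=[-]
After op 4 [order #4] market_sell(qty=3): fills=#1x#4:3@99; bids=[#1:3@99 #3:3@97 #2:8@95] asks=[-]
After op 5 [order #5] limit_sell(price=104, qty=10): fills=none; bids=[#1:3@99 #3:3@97 #2:8@95] asks=[#5:10@104]
After op 6 [order #6] limit_sell(price=105, qty=4): fills=none; bids=[#1:3@99 #3:3@97 #2:8@95] asks=[#5:10@104 #6:4@105]
After op 7 [order #7] market_buy(qty=3): fills=#7x#5:3@104; bids=[#1:3@99 #3:3@97 #2:8@95] asks=[#5:7@104 #6:4@105]
After op 8 [order #8] limit_sell(price=102, qty=2): fills=none; bids=[#1:3@99 #3:3@97 #2:8@95] asks=[#8:2@102 #5:7@104 #6:4@105]

Answer: bid=99 ask=-
bid=99 ask=-
bid=99 ask=-
bid=99 ask=-
bid=99 ask=104
bid=99 ask=104
bid=99 ask=104
bid=99 ask=102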